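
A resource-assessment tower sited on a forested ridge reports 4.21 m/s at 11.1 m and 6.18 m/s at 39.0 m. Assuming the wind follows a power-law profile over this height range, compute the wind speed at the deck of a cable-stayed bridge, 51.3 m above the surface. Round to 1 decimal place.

6.7 m/s

First find α: α = ln(V₂/V₁)/ln(z₂/z₁) = ln(6.18/4.21)/ln(39.0/11.1) = 0.38386/1.25662 = 0.3055
Extrapolate from 39.0 m to 51.3 m: V₃ = 6.18 × (51.3/39.0)^0.3055 = 6.18 × 1.0873 = 6.7198 m/s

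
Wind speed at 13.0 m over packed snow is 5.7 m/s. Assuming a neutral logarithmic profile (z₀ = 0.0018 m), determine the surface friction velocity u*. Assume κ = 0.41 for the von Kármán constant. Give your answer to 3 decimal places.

u* ≈ 0.263 m/s

Log law: V(z) = (u*/κ) · ln(z/z₀) ⇒ u* = κ · V / ln(z/z₀)
u* = 0.41 × 5.7 / ln(13.0/0.0018) = 0.41 × 5.7 / 8.8849
   = 2.3370 / 8.8849 = 0.2630 m/s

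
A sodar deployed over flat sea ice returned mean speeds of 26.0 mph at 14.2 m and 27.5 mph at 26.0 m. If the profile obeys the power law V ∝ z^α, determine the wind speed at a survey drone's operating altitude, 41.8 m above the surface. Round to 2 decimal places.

First find α: α = ln(V₂/V₁)/ln(z₂/z₁) = ln(27.5/26.0)/ln(26.0/14.2) = 0.05609/0.60485 = 0.0927
Extrapolate from 26.0 m to 41.8 m: V₃ = 27.5 × (41.8/26.0)^0.0927 = 27.5 × 1.0450 = 28.7379 mph

28.74 mph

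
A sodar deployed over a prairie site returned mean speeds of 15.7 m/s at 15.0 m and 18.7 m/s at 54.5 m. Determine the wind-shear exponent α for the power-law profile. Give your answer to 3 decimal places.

α ≈ 0.136

Power law: V₂/V₁ = (z₂/z₁)^α ⇒ α = ln(V₂/V₁) / ln(z₂/z₁)
α = ln(18.7/15.7) / ln(54.5/15.0) = ln(1.1911) / ln(3.6333)
  = 0.17486 / 1.29015 = 0.13554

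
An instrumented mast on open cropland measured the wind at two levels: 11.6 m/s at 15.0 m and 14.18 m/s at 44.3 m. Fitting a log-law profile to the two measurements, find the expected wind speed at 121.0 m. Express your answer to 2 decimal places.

16.57 m/s

Log law: V ∝ ln(z/z₀). From the pair, with r = V₁/V₂ = 0.81805,
ln z₀ = (ln z₁ − r·ln z₂)/(1 − r) = (2.7081 − 0.81805×3.7910)/0.18195 = -2.1610 → z₀ = 0.1152 m
V₃ = V₁ · ln(z₃/z₀)/ln(z₁/z₀) = 11.6 × 6.9567/4.8690 = 16.5739 m/s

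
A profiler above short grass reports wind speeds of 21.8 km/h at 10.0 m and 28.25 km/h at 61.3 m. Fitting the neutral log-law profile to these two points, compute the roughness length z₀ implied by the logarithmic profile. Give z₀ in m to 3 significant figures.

z₀ ≈ 0.0218 m

Log law: V(z) ∝ ln(z/z₀). With r = V₁/V₂ = 21.8/28.25 = 0.77168,
r · ln(z₂/z₀) = ln(z₁/z₀) ⇒ ln z₀ = (ln z₁ − r·ln z₂)/(1 − r)
ln z₀ = (2.30259 − 0.77168×4.11578) / 0.22832 = -3.8257
z₀ = exp(-3.8257) = 0.02180 m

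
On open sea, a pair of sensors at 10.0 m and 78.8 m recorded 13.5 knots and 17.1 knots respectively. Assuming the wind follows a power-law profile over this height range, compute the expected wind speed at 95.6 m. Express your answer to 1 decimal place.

17.5 knots

First find α: α = ln(V₂/V₁)/ln(z₂/z₁) = ln(17.1/13.5)/ln(78.8/10.0) = 0.23639/2.06433 = 0.1145
Extrapolate from 78.8 m to 95.6 m: V₃ = 17.1 × (95.6/78.8)^0.1145 = 17.1 × 1.0224 = 17.4826 knots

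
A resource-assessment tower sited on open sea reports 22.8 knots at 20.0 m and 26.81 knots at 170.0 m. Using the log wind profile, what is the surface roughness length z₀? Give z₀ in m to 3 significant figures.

Log law: V(z) ∝ ln(z/z₀). With r = V₁/V₂ = 22.8/26.81 = 0.85043,
r · ln(z₂/z₀) = ln(z₁/z₀) ⇒ ln z₀ = (ln z₁ − r·ln z₂)/(1 − r)
ln z₀ = (2.99573 − 0.85043×5.13580) / 0.14957 = -9.1722
z₀ = exp(-9.1722) = 0.0001039 m

z₀ ≈ 0.000104 m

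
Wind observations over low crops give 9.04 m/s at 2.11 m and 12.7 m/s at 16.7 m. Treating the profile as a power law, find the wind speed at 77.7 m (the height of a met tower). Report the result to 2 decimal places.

First find α: α = ln(V₂/V₁)/ln(z₂/z₁) = ln(12.7/9.04)/ln(16.7/2.11) = 0.33994/2.06872 = 0.1643
Extrapolate from 16.7 m to 77.7 m: V₃ = 12.7 × (77.7/16.7)^0.1643 = 12.7 × 1.2874 = 16.3502 m/s

16.35 m/s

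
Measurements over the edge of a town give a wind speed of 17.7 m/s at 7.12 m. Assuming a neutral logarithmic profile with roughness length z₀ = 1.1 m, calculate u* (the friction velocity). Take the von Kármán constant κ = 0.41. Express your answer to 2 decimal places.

u* ≈ 3.89 m/s

Log law: V(z) = (u*/κ) · ln(z/z₀) ⇒ u* = κ · V / ln(z/z₀)
u* = 0.41 × 17.7 / ln(7.12/1.1) = 0.41 × 17.7 / 1.8676
   = 7.2570 / 1.8676 = 3.8857 m/s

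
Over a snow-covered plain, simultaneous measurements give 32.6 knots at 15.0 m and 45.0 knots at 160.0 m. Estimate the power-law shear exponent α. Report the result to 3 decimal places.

Power law: V₂/V₁ = (z₂/z₁)^α ⇒ α = ln(V₂/V₁) / ln(z₂/z₁)
α = ln(45.0/32.6) / ln(160.0/15.0) = ln(1.3804) / ln(10.6667)
  = 0.32235 / 2.36712 = 0.13618

α ≈ 0.136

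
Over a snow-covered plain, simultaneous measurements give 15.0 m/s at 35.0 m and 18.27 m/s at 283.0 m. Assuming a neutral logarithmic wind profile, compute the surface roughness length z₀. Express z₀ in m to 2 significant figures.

z₀ ≈ 0.0024 m

Log law: V(z) ∝ ln(z/z₀). With r = V₁/V₂ = 15.0/18.27 = 0.82102,
r · ln(z₂/z₀) = ln(z₁/z₀) ⇒ ln z₀ = (ln z₁ − r·ln z₂)/(1 − r)
ln z₀ = (3.55535 − 0.82102×5.64545) / 0.17898 = -6.0323
z₀ = exp(-6.0323) = 0.002400 m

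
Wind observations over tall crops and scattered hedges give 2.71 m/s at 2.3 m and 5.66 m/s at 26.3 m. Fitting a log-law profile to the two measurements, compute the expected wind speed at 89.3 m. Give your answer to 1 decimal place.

7.1 m/s

Log law: V ∝ ln(z/z₀). From the pair, with r = V₁/V₂ = 0.47880,
ln z₀ = (ln z₁ − r·ln z₂)/(1 − r) = (0.8329 − 0.47880×3.2696)/0.52120 = -1.4055 → z₀ = 0.2452 m
V₃ = V₁ · ln(z₃/z₀)/ln(z₁/z₀) = 2.71 × 5.8975/2.2384 = 7.1400 m/s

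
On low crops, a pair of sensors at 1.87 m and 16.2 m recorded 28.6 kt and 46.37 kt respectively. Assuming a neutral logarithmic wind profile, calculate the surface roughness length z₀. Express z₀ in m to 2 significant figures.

z₀ ≈ 0.058 m

Log law: V(z) ∝ ln(z/z₀). With r = V₁/V₂ = 28.6/46.37 = 0.61678,
r · ln(z₂/z₀) = ln(z₁/z₀) ⇒ ln z₀ = (ln z₁ − r·ln z₂)/(1 − r)
ln z₀ = (0.62594 − 0.61678×2.78501) / 0.38322 = -2.8490
z₀ = exp(-2.8490) = 0.05790 m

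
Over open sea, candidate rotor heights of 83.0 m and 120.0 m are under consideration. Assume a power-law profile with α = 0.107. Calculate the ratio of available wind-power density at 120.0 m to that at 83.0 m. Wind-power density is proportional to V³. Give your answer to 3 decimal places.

1.126

Speed ratio: V_B/V_A = (z_B/z_A)^α = (120.0/83.0)^0.107 = (1.4458)^0.107 = 1.04023
Power-density ratio: P_B/P_A = (V_B/V_A)³ = (1.04023)³ = 1.12562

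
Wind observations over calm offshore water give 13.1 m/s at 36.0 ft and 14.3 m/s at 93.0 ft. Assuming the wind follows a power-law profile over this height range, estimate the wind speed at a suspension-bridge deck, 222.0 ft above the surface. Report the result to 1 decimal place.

First find α: α = ln(V₂/V₁)/ln(z₂/z₁) = ln(14.3/13.1)/ln(93.0/36.0) = 0.08765/0.94908 = 0.0923
Extrapolate from 93.0 ft to 222.0 ft: V₃ = 14.3 × (222.0/93.0)^0.0923 = 14.3 × 1.0837 = 15.4965 m/s

15.5 m/s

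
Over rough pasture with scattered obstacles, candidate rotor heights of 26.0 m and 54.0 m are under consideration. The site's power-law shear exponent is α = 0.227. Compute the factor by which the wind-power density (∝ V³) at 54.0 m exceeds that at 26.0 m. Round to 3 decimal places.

1.645

Speed ratio: V_B/V_A = (z_B/z_A)^α = (54.0/26.0)^0.227 = (2.0769)^0.227 = 1.18047
Power-density ratio: P_B/P_A = (V_B/V_A)³ = (1.18047)³ = 1.64499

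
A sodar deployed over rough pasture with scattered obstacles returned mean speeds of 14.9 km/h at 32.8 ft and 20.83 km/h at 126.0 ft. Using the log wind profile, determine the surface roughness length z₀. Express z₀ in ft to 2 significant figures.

z₀ ≈ 1.1 ft

Log law: V(z) ∝ ln(z/z₀). With r = V₁/V₂ = 14.9/20.83 = 0.71531,
r · ln(z₂/z₀) = ln(z₁/z₀) ⇒ ln z₀ = (ln z₁ − r·ln z₂)/(1 − r)
ln z₀ = (3.49043 − 0.71531×4.83628) / 0.28469 = 0.1088
z₀ = exp(0.1088) = 1.115 ft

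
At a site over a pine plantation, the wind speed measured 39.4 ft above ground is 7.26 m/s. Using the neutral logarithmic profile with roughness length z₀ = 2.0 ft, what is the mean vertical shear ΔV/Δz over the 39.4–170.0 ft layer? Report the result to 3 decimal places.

0.027 m/s/ft

Log law: V₂ = V₁ · ln(z₂/z₀)/ln(z₁/z₀) = 7.26 × 4.4427/2.9806 = 10.8211 m/s
ΔV/Δz = (10.8211 − 7.26)/(170.0 − 39.4) = 3.5611/130.6000 = 0.02727 m/s/ft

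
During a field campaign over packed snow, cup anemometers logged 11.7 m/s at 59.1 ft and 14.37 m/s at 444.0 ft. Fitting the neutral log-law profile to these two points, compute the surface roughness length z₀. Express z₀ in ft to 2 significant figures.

Log law: V(z) ∝ ln(z/z₀). With r = V₁/V₂ = 11.7/14.37 = 0.81420,
r · ln(z₂/z₀) = ln(z₁/z₀) ⇒ ln z₀ = (ln z₁ − r·ln z₂)/(1 − r)
ln z₀ = (4.07923 − 0.81420×6.09582) / 0.18580 = -4.7575
z₀ = exp(-4.7575) = 0.008587 ft

z₀ ≈ 0.0086 ft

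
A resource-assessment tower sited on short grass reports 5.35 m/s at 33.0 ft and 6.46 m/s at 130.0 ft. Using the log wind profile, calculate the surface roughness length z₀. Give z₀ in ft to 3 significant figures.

Log law: V(z) ∝ ln(z/z₀). With r = V₁/V₂ = 5.35/6.46 = 0.82817,
r · ln(z₂/z₀) = ln(z₁/z₀) ⇒ ln z₀ = (ln z₁ − r·ln z₂)/(1 − r)
ln z₀ = (3.49651 − 0.82817×4.86753) / 0.17183 = -3.1116
z₀ = exp(-3.1116) = 0.04453 ft

z₀ ≈ 0.0445 ft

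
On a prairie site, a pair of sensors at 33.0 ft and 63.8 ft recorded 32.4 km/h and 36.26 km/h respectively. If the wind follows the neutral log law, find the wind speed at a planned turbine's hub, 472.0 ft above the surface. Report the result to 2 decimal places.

Log law: V ∝ ln(z/z₀). From the pair, with r = V₁/V₂ = 0.89355,
ln z₀ = (ln z₁ − r·ln z₂)/(1 − r) = (3.4965 − 0.89355×4.1558)/0.10645 = -2.0371 → z₀ = 0.1304 ft
V₃ = V₁ · ln(z₃/z₀)/ln(z₁/z₀) = 32.4 × 8.1940/5.5336 = 47.9775 km/h

47.98 km/h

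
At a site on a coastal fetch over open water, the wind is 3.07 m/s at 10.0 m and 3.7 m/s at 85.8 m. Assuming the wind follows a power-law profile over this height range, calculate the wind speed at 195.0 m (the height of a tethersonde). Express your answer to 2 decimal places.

3.97 m/s

First find α: α = ln(V₂/V₁)/ln(z₂/z₁) = ln(3.7/3.07)/ln(85.8/10.0) = 0.18666/2.14943 = 0.0868
Extrapolate from 85.8 m to 195.0 m: V₃ = 3.7 × (195.0/85.8)^0.0868 = 3.7 × 1.0739 = 3.9734 m/s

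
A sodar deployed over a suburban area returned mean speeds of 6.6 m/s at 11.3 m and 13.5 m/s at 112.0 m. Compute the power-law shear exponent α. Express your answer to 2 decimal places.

α ≈ 0.31

Power law: V₂/V₁ = (z₂/z₁)^α ⇒ α = ln(V₂/V₁) / ln(z₂/z₁)
α = ln(13.5/6.6) / ln(112.0/11.3) = ln(2.0455) / ln(9.9115)
  = 0.71562 / 2.29370 = 0.31199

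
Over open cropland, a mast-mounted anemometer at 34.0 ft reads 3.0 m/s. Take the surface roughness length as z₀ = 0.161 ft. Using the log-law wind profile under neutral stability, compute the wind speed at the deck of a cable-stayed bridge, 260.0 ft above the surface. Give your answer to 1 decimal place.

4.1 m/s

Log law: V(z) ∝ ln(z/z₀), so V₂/V₁ = ln(z₂/z₀) / ln(z₁/z₀).
ln(260.0/0.161) = 7.3870, ln(34.0/0.161) = 5.3527
V₂ = 3.0 × 7.3870/5.3527 = 3.0 × 1.3801 = 4.1402 m/s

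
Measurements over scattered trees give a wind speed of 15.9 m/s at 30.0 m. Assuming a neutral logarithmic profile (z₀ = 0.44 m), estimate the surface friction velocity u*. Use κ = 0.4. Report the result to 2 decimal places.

u* ≈ 1.51 m/s

Log law: V(z) = (u*/κ) · ln(z/z₀) ⇒ u* = κ · V / ln(z/z₀)
u* = 0.4 × 15.9 / ln(30.0/0.44) = 0.4 × 15.9 / 4.2222
   = 6.3600 / 4.2222 = 1.5063 m/s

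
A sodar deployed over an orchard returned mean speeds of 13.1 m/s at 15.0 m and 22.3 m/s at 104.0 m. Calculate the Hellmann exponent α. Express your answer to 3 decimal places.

α ≈ 0.275

Power law: V₂/V₁ = (z₂/z₁)^α ⇒ α = ln(V₂/V₁) / ln(z₂/z₁)
α = ln(22.3/13.1) / ln(104.0/15.0) = ln(1.7023) / ln(6.9333)
  = 0.53197 / 1.93634 = 0.27473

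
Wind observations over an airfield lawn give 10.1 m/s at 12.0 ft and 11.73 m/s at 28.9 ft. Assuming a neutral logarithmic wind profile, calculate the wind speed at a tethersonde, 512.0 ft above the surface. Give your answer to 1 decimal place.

17.1 m/s

Log law: V ∝ ln(z/z₀). From the pair, with r = V₁/V₂ = 0.86104,
ln z₀ = (ln z₁ − r·ln z₂)/(1 − r) = (2.4849 − 0.86104×3.3638)/0.13896 = -2.9613 → z₀ = 0.05175 ft
V₃ = V₁ · ln(z₃/z₀)/ln(z₁/z₀) = 10.1 × 9.1996/5.4462 = 17.0608 m/s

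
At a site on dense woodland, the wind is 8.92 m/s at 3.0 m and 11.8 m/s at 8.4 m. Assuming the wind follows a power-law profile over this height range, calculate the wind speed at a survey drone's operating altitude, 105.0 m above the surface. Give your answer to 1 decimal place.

23.4 m/s

First find α: α = ln(V₂/V₁)/ln(z₂/z₁) = ln(11.8/8.92)/ln(8.4/3.0) = 0.27980/1.02962 = 0.2718
Extrapolate from 8.4 m to 105.0 m: V₃ = 11.8 × (105.0/8.4)^0.2718 = 11.8 × 1.9865 = 23.4408 m/s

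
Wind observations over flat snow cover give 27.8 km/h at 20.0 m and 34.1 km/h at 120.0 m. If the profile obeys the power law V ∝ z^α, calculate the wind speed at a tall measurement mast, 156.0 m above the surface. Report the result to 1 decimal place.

35.1 km/h

First find α: α = ln(V₂/V₁)/ln(z₂/z₁) = ln(34.1/27.8)/ln(120.0/20.0) = 0.20426/1.79176 = 0.1140
Extrapolate from 120.0 m to 156.0 m: V₃ = 34.1 × (156.0/120.0)^0.1140 = 34.1 × 1.0304 = 35.1353 km/h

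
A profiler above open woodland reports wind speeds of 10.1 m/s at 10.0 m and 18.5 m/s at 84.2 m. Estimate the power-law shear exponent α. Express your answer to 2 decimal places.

Power law: V₂/V₁ = (z₂/z₁)^α ⇒ α = ln(V₂/V₁) / ln(z₂/z₁)
α = ln(18.5/10.1) / ln(84.2/10.0) = ln(1.8317) / ln(8.4200)
  = 0.60524 / 2.13061 = 0.28407

α ≈ 0.28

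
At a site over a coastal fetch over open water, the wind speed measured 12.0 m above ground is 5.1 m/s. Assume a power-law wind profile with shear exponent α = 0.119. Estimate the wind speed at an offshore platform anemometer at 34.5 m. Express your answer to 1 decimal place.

5.8 m/s

Power-law profile: V₂ = V₁ · (z₂/z₁)^α
V₂ = 5.1 × (34.5/12.0)^0.119 = 5.1 × (2.8750)^0.119
    = 5.1 × 1.1339 = 5.7829 m/s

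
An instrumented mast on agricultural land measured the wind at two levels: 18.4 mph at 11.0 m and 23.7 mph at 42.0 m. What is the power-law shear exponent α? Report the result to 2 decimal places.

α ≈ 0.19

Power law: V₂/V₁ = (z₂/z₁)^α ⇒ α = ln(V₂/V₁) / ln(z₂/z₁)
α = ln(23.7/18.4) / ln(42.0/11.0) = ln(1.2880) / ln(3.8182)
  = 0.25312 / 1.33977 = 0.18893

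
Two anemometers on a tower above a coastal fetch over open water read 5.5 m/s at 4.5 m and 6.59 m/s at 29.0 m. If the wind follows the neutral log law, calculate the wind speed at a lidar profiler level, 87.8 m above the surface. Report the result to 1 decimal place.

Log law: V ∝ ln(z/z₀). From the pair, with r = V₁/V₂ = 0.83460,
ln z₀ = (ln z₁ − r·ln z₂)/(1 − r) = (1.5041 − 0.83460×3.3673)/0.16540 = -7.8975 → z₀ = 0.0003717 m
V₃ = V₁ · ln(z₃/z₀)/ln(z₁/z₀) = 5.5 × 12.3725/9.4016 = 7.2381 m/s

7.2 m/s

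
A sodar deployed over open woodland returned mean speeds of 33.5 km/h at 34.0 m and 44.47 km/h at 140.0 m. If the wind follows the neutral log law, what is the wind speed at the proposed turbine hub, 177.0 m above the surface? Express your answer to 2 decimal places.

46.29 km/h

Log law: V ∝ ln(z/z₀). From the pair, with r = V₁/V₂ = 0.75332,
ln z₀ = (ln z₁ − r·ln z₂)/(1 − r) = (3.5264 − 0.75332×4.9416)/0.24668 = -0.7956 → z₀ = 0.4513 m
V₃ = V₁ · ln(z₃/z₀)/ln(z₁/z₀) = 33.5 × 5.9718/4.3220 = 46.2877 km/h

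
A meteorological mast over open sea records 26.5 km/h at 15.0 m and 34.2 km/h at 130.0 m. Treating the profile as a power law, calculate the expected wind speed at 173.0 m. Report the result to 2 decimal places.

35.37 km/h

First find α: α = ln(V₂/V₁)/ln(z₂/z₁) = ln(34.2/26.5)/ln(130.0/15.0) = 0.25508/2.15948 = 0.1181
Extrapolate from 130.0 m to 173.0 m: V₃ = 34.2 × (173.0/130.0)^0.1181 = 34.2 × 1.0343 = 35.3741 km/h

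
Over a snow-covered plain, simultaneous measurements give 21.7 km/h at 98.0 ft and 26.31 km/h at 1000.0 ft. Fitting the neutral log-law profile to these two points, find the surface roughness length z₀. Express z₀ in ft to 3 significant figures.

Log law: V(z) ∝ ln(z/z₀). With r = V₁/V₂ = 21.7/26.31 = 0.82478,
r · ln(z₂/z₀) = ln(z₁/z₀) ⇒ ln z₀ = (ln z₁ − r·ln z₂)/(1 − r)
ln z₀ = (4.58497 − 0.82478×6.90776) / 0.17522 = -6.3488
z₀ = exp(-6.3488) = 0.001749 ft

z₀ ≈ 0.00175 ft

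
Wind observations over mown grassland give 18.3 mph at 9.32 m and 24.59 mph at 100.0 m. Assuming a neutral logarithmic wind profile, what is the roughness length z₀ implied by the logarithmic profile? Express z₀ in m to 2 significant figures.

Log law: V(z) ∝ ln(z/z₀). With r = V₁/V₂ = 18.3/24.59 = 0.74420,
r · ln(z₂/z₀) = ln(z₁/z₀) ⇒ ln z₀ = (ln z₁ − r·ln z₂)/(1 − r)
ln z₀ = (2.23216 − 0.74420×4.60517) / 0.25580 = -4.6718
z₀ = exp(-4.6718) = 0.009355 m

z₀ ≈ 0.0094 m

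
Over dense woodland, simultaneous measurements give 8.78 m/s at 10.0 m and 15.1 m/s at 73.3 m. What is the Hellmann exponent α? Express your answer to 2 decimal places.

Power law: V₂/V₁ = (z₂/z₁)^α ⇒ α = ln(V₂/V₁) / ln(z₂/z₁)
α = ln(15.1/8.78) / ln(73.3/10.0) = ln(1.7198) / ln(7.3300)
  = 0.54222 / 1.99198 = 0.27220

α ≈ 0.27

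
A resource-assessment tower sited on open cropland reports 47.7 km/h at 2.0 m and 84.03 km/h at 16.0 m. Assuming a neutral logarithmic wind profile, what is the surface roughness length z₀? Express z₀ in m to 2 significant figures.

z₀ ≈ 0.13 m

Log law: V(z) ∝ ln(z/z₀). With r = V₁/V₂ = 47.7/84.03 = 0.56765,
r · ln(z₂/z₀) = ln(z₁/z₀) ⇒ ln z₀ = (ln z₁ − r·ln z₂)/(1 − r)
ln z₀ = (0.69315 − 0.56765×2.77259) / 0.43235 = -2.0371
z₀ = exp(-2.0371) = 0.1304 m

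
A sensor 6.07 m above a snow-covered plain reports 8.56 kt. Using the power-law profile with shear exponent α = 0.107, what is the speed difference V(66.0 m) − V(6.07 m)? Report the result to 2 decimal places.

Power law: V₂ = V₁ · (z₂/z₁)^α = 8.56 × (10.8731)^0.107 = 11.0500 kt
ΔV = 11.0500 − 8.56 = 2.4900 kt

2.49 kt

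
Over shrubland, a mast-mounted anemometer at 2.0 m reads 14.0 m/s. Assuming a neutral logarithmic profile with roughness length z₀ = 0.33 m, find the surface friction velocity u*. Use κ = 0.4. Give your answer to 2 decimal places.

Log law: V(z) = (u*/κ) · ln(z/z₀) ⇒ u* = κ · V / ln(z/z₀)
u* = 0.4 × 14.0 / ln(2.0/0.33) = 0.4 × 14.0 / 1.8018
   = 5.6000 / 1.8018 = 3.1080 m/s

u* ≈ 3.11 m/s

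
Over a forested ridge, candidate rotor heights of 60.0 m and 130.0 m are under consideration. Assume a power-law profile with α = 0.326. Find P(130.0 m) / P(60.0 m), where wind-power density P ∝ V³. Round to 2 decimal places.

2.13

Speed ratio: V_B/V_A = (z_B/z_A)^α = (130.0/60.0)^0.326 = (2.1667)^0.326 = 1.28667
Power-density ratio: P_B/P_A = (V_B/V_A)³ = (1.28667)³ = 2.13012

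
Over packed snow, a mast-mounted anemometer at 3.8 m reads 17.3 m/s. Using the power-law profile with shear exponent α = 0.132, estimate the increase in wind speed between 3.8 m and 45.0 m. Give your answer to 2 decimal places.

6.67 m/s

Power law: V₂ = V₁ · (z₂/z₁)^α = 17.3 × (11.8421)^0.132 = 23.9739 m/s
ΔV = 23.9739 − 17.3 = 6.6739 m/s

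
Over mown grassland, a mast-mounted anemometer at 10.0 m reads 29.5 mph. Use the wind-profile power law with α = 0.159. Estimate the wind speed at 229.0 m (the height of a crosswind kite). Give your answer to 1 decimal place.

Power-law profile: V₂ = V₁ · (z₂/z₁)^α
V₂ = 29.5 × (229.0/10.0)^0.159 = 29.5 × (22.9000)^0.159
    = 29.5 × 1.6452 = 48.5329 mph

48.5 mph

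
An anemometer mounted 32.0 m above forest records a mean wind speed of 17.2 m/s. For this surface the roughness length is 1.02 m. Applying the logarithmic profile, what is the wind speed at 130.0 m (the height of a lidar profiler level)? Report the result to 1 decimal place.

24.2 m/s

Log law: V(z) ∝ ln(z/z₀), so V₂/V₁ = ln(z₂/z₀) / ln(z₁/z₀).
ln(130.0/1.02) = 4.8477, ln(32.0/1.02) = 3.4459
V₂ = 17.2 × 4.8477/3.4459 = 17.2 × 1.4068 = 24.1969 m/s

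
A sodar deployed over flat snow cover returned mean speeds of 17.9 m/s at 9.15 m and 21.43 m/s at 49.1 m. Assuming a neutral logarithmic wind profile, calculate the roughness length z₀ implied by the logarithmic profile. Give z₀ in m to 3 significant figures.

z₀ ≈ 0.00183 m

Log law: V(z) ∝ ln(z/z₀). With r = V₁/V₂ = 17.9/21.43 = 0.83528,
r · ln(z₂/z₀) = ln(z₁/z₀) ⇒ ln z₀ = (ln z₁ − r·ln z₂)/(1 − r)
ln z₀ = (2.21375 − 0.83528×3.89386) / 0.16472 = -6.3058
z₀ = exp(-6.3058) = 0.001826 m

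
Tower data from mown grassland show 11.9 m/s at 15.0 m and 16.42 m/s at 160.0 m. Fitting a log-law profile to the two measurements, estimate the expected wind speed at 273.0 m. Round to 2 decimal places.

Log law: V ∝ ln(z/z₀). From the pair, with r = V₁/V₂ = 0.72473,
ln z₀ = (ln z₁ − r·ln z₂)/(1 − r) = (2.7081 − 0.72473×5.0752)/0.27527 = -3.5240 → z₀ = 0.02948 m
V₃ = V₁ · ln(z₃/z₀)/ln(z₁/z₀) = 11.9 × 9.1335/6.2320 = 17.4402 m/s

17.44 m/s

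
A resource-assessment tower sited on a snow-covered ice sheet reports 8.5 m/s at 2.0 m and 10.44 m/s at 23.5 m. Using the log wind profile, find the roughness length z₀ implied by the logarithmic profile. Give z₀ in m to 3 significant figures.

Log law: V(z) ∝ ln(z/z₀). With r = V₁/V₂ = 8.5/10.44 = 0.81418,
r · ln(z₂/z₀) = ln(z₁/z₀) ⇒ ln z₀ = (ln z₁ − r·ln z₂)/(1 − r)
ln z₀ = (0.69315 − 0.81418×3.15700) / 0.18582 = -10.1021
z₀ = exp(-10.1021) = 0.00004099 m

z₀ ≈ 0.0000410 m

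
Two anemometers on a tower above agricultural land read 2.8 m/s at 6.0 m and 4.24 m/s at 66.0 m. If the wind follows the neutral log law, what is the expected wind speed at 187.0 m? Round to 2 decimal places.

Log law: V ∝ ln(z/z₀). From the pair, with r = V₁/V₂ = 0.66038,
ln z₀ = (ln z₁ − r·ln z₂)/(1 − r) = (1.7918 − 0.66038×4.1897)/0.33962 = -2.8708 → z₀ = 0.05665 m
V₃ = V₁ · ln(z₃/z₀)/ln(z₁/z₀) = 2.8 × 8.1019/4.6626 = 4.8654 m/s

4.87 m/s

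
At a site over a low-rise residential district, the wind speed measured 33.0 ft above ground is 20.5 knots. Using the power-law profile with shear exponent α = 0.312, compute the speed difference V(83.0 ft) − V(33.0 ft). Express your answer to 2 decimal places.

Power law: V₂ = V₁ · (z₂/z₁)^α = 20.5 × (2.5152)^0.312 = 27.3357 knots
ΔV = 27.3357 − 20.5 = 6.8357 knots

6.84 knots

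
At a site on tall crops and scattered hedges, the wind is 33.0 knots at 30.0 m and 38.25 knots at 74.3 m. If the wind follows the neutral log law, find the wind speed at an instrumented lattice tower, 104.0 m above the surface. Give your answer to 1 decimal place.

40.2 knots

Log law: V ∝ ln(z/z₀). From the pair, with r = V₁/V₂ = 0.86275,
ln z₀ = (ln z₁ − r·ln z₂)/(1 − r) = (3.4012 − 0.86275×4.3081)/0.13725 = -2.2994 → z₀ = 0.1003 m
V₃ = V₁ · ln(z₃/z₀)/ln(z₁/z₀) = 33.0 × 6.9438/5.7006 = 40.1967 knots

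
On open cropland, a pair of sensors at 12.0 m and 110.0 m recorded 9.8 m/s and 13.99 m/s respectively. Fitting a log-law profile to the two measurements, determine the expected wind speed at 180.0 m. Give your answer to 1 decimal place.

Log law: V ∝ ln(z/z₀). From the pair, with r = V₁/V₂ = 0.70050,
ln z₀ = (ln z₁ − r·ln z₂)/(1 − r) = (2.4849 − 0.70050×4.7005)/0.29950 = -2.6971 → z₀ = 0.06740 m
V₃ = V₁ · ln(z₃/z₀)/ln(z₁/z₀) = 9.8 × 7.8901/5.1820 = 14.9214 m/s

14.9 m/s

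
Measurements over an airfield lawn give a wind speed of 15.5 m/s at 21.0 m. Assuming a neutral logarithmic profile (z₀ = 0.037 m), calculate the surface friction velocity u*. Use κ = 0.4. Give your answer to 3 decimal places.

Log law: V(z) = (u*/κ) · ln(z/z₀) ⇒ u* = κ · V / ln(z/z₀)
u* = 0.4 × 15.5 / ln(21.0/0.037) = 0.4 × 15.5 / 6.3414
   = 6.2000 / 6.3414 = 0.9777 m/s

u* ≈ 0.978 m/s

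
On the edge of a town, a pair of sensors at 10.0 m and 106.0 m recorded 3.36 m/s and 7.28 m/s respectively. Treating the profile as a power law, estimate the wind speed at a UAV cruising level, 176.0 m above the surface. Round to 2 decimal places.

First find α: α = ln(V₂/V₁)/ln(z₂/z₁) = ln(7.28/3.36)/ln(106.0/10.0) = 0.77319/2.36085 = 0.3275
Extrapolate from 106.0 m to 176.0 m: V₃ = 7.28 × (176.0/106.0)^0.3275 = 7.28 × 1.1806 = 8.5951 m/s

8.60 m/s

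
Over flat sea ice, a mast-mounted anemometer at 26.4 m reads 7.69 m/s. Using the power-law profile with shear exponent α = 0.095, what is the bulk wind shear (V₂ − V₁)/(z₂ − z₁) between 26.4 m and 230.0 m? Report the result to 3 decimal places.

Power law: V₂ = V₁ · (z₂/z₁)^α = 7.69 × (8.7121)^0.095 = 9.4458 m/s
ΔV/Δz = (9.4458 − 7.69)/(230.0 − 26.4) = 1.7558/203.6000 = 0.00862 m/s/m

0.009 m/s/m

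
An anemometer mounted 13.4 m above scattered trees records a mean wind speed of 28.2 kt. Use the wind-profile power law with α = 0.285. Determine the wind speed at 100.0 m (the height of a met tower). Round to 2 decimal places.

50.01 kt

Power-law profile: V₂ = V₁ · (z₂/z₁)^α
V₂ = 28.2 × (100.0/13.4)^0.285 = 28.2 × (7.4627)^0.285
    = 28.2 × 1.7733 = 50.0062 kt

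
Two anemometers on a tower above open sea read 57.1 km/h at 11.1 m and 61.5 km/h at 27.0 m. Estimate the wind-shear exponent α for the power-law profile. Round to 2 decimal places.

α ≈ 0.08

Power law: V₂/V₁ = (z₂/z₁)^α ⇒ α = ln(V₂/V₁) / ln(z₂/z₁)
α = ln(61.5/57.1) / ln(27.0/11.1) = ln(1.0771) / ln(2.4324)
  = 0.07423 / 0.88889 = 0.08351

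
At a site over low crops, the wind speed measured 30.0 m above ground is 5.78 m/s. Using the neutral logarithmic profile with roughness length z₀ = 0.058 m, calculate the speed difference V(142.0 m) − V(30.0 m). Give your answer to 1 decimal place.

1.4 m/s

Log law: V₂ = V₁ · ln(z₂/z₀)/ln(z₁/z₀) = 5.78 × 7.8031/6.2485 = 7.2181 m/s
ΔV = 7.2181 − 5.78 = 1.4381 m/s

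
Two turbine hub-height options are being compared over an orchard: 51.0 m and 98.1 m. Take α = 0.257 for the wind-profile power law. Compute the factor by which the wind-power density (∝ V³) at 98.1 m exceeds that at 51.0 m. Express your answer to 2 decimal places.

Speed ratio: V_B/V_A = (z_B/z_A)^α = (98.1/51.0)^0.257 = (1.9235)^0.257 = 1.18308
Power-density ratio: P_B/P_A = (V_B/V_A)³ = (1.18308)³ = 1.65592

1.66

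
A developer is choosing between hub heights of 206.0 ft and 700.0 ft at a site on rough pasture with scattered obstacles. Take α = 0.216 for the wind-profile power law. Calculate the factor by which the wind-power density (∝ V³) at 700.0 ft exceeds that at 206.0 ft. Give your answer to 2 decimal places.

2.21

Speed ratio: V_B/V_A = (z_B/z_A)^α = (700.0/206.0)^0.216 = (3.3981)^0.216 = 1.30240
Power-density ratio: P_B/P_A = (V_B/V_A)³ = (1.30240)³ = 2.20921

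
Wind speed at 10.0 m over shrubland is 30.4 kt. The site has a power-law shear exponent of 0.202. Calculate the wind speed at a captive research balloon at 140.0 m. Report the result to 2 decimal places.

Power-law profile: V₂ = V₁ · (z₂/z₁)^α
V₂ = 30.4 × (140.0/10.0)^0.202 = 30.4 × (14.0000)^0.202
    = 30.4 × 1.7042 = 51.8074 kt

51.81 kt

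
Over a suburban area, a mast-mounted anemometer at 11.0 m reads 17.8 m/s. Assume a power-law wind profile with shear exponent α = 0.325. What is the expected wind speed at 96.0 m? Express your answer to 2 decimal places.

35.99 m/s

Power-law profile: V₂ = V₁ · (z₂/z₁)^α
V₂ = 17.8 × (96.0/11.0)^0.325 = 17.8 × (8.7273)^0.325
    = 17.8 × 2.0220 = 35.9920 m/s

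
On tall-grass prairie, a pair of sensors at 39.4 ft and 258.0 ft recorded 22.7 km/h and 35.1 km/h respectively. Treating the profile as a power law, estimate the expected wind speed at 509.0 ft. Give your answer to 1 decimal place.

First find α: α = ln(V₂/V₁)/ln(z₂/z₁) = ln(35.1/22.7)/ln(258.0/39.4) = 0.43584/1.87919 = 0.2319
Extrapolate from 258.0 ft to 509.0 ft: V₃ = 35.1 × (509.0/258.0)^0.2319 = 35.1 × 1.1707 = 41.0912 km/h

41.1 km/h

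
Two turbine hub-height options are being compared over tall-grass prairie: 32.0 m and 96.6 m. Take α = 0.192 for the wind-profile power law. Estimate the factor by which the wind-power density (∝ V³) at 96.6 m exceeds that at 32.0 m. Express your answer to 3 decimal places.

1.890

Speed ratio: V_B/V_A = (z_B/z_A)^α = (96.6/32.0)^0.192 = (3.0187)^0.192 = 1.23631
Power-density ratio: P_B/P_A = (V_B/V_A)³ = (1.23631)³ = 1.88965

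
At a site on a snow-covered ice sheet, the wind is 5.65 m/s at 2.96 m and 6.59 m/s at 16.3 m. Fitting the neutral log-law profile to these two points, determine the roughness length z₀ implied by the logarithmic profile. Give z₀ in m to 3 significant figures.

z₀ ≈ 0.000104 m

Log law: V(z) ∝ ln(z/z₀). With r = V₁/V₂ = 5.65/6.59 = 0.85736,
r · ln(z₂/z₀) = ln(z₁/z₀) ⇒ ln z₀ = (ln z₁ − r·ln z₂)/(1 − r)
ln z₀ = (1.08519 − 0.85736×2.79117) / 0.14264 = -9.1688
z₀ = exp(-9.1688) = 0.0001042 m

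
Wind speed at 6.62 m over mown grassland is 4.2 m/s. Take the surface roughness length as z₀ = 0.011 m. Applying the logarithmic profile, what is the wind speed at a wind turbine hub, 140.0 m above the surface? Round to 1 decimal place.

6.2 m/s

Log law: V(z) ∝ ln(z/z₀), so V₂/V₁ = ln(z₂/z₀) / ln(z₁/z₀).
ln(140.0/0.011) = 9.4515, ln(6.62/0.011) = 6.4000
V₂ = 4.2 × 9.4515/6.4000 = 4.2 × 1.4768 = 6.2026 m/s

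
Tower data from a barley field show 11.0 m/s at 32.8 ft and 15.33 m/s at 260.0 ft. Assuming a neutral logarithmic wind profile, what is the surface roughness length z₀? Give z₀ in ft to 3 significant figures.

z₀ ≈ 0.171 ft

Log law: V(z) ∝ ln(z/z₀). With r = V₁/V₂ = 11.0/15.33 = 0.71755,
r · ln(z₂/z₀) = ln(z₁/z₀) ⇒ ln z₀ = (ln z₁ − r·ln z₂)/(1 − r)
ln z₀ = (3.49043 − 0.71755×5.56068) / 0.28245 = -1.7689
z₀ = exp(-1.7689) = 0.1705 ft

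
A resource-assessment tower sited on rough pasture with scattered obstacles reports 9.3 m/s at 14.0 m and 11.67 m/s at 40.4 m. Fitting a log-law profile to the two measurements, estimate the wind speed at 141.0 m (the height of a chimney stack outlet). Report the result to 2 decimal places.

Log law: V ∝ ln(z/z₀). From the pair, with r = V₁/V₂ = 0.79692,
ln z₀ = (ln z₁ − r·ln z₂)/(1 − r) = (2.6391 − 0.79692×3.6988)/0.20308 = -1.5195 → z₀ = 0.2188 m
V₃ = V₁ · ln(z₃/z₀)/ln(z₁/z₀) = 9.3 × 6.4683/4.1586 = 14.4653 m/s

14.47 m/s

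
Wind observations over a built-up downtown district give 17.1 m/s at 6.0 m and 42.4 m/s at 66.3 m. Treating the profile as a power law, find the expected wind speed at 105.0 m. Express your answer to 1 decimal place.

First find α: α = ln(V₂/V₁)/ln(z₂/z₁) = ln(42.4/17.1)/ln(66.3/6.0) = 0.90807/2.40243 = 0.3780
Extrapolate from 66.3 m to 105.0 m: V₃ = 42.4 × (105.0/66.3)^0.3780 = 42.4 × 1.1898 = 50.4475 m/s

50.4 m/s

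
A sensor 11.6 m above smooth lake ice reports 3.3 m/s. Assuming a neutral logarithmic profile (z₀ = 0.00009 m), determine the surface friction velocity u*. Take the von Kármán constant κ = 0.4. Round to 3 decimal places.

u* ≈ 0.112 m/s

Log law: V(z) = (u*/κ) · ln(z/z₀) ⇒ u* = κ · V / ln(z/z₀)
u* = 0.4 × 3.3 / ln(11.6/0.00009) = 0.4 × 3.3 / 11.7667
   = 1.3200 / 11.7667 = 0.1122 m/s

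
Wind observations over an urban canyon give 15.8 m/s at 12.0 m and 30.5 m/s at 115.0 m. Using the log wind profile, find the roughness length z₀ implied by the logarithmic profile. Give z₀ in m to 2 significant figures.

z₀ ≈ 1.1 m

Log law: V(z) ∝ ln(z/z₀). With r = V₁/V₂ = 15.8/30.5 = 0.51803,
r · ln(z₂/z₀) = ln(z₁/z₀) ⇒ ln z₀ = (ln z₁ − r·ln z₂)/(1 − r)
ln z₀ = (2.48491 − 0.51803×4.74493) / 0.48197 = 0.0558
z₀ = exp(0.0558) = 1.057 m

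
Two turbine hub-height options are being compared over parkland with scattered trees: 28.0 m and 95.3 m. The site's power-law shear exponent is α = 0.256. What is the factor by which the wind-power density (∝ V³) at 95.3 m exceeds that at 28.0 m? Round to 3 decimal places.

2.562

Speed ratio: V_B/V_A = (z_B/z_A)^α = (95.3/28.0)^0.256 = (3.4036)^0.256 = 1.36828
Power-density ratio: P_B/P_A = (V_B/V_A)³ = (1.36828)³ = 2.56169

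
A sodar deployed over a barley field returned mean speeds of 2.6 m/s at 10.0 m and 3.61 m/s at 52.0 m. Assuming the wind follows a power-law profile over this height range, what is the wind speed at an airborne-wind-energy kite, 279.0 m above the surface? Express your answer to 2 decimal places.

5.04 m/s

First find α: α = ln(V₂/V₁)/ln(z₂/z₁) = ln(3.61/2.6)/ln(52.0/10.0) = 0.32820/1.64866 = 0.1991
Extrapolate from 52.0 m to 279.0 m: V₃ = 3.61 × (279.0/52.0)^0.1991 = 3.61 × 1.3971 = 5.0437 m/s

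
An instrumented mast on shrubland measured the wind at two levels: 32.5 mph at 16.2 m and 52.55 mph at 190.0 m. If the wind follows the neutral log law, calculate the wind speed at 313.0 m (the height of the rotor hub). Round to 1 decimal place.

56.6 mph

Log law: V ∝ ln(z/z₀). From the pair, with r = V₁/V₂ = 0.61846,
ln z₀ = (ln z₁ − r·ln z₂)/(1 − r) = (2.7850 − 0.61846×5.2470)/0.38154 = -1.2058 → z₀ = 0.2995 m
V₃ = V₁ · ln(z₃/z₀)/ln(z₁/z₀) = 32.5 × 6.9520/3.9908 = 56.6152 mph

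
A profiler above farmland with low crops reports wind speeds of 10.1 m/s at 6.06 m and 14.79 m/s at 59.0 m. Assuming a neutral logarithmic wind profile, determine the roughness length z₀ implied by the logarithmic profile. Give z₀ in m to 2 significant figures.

Log law: V(z) ∝ ln(z/z₀). With r = V₁/V₂ = 10.1/14.79 = 0.68289,
r · ln(z₂/z₀) = ln(z₁/z₀) ⇒ ln z₀ = (ln z₁ − r·ln z₂)/(1 − r)
ln z₀ = (1.80171 − 0.68289×4.07754) / 0.31711 = -3.0993
z₀ = exp(-3.0993) = 0.04508 m

z₀ ≈ 0.045 m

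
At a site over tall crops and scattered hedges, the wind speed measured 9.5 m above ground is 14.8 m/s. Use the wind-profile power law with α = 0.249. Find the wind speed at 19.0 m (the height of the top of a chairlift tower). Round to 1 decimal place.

Power-law profile: V₂ = V₁ · (z₂/z₁)^α
V₂ = 14.8 × (19.0/9.5)^0.249 = 14.8 × (2.0000)^0.249
    = 14.8 × 1.1884 = 17.5881 m/s

17.6 m/s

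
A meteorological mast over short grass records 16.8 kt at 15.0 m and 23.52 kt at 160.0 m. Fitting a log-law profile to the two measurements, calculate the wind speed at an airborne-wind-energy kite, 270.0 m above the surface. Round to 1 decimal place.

25.0 kt

Log law: V ∝ ln(z/z₀). From the pair, with r = V₁/V₂ = 0.71429,
ln z₀ = (ln z₁ − r·ln z₂)/(1 − r) = (2.7081 − 0.71429×5.0752)/0.28571 = -3.2098 → z₀ = 0.04037 m
V₃ = V₁ · ln(z₃/z₀)/ln(z₁/z₀) = 16.8 × 8.8082/5.9178 = 25.0054 kt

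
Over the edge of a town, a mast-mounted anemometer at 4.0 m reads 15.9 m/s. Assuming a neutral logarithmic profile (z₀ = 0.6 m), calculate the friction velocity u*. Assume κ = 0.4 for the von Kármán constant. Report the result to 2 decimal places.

Log law: V(z) = (u*/κ) · ln(z/z₀) ⇒ u* = κ · V / ln(z/z₀)
u* = 0.4 × 15.9 / ln(4.0/0.6) = 0.4 × 15.9 / 1.8971
   = 6.3600 / 1.8971 = 3.3525 m/s

u* ≈ 3.35 m/s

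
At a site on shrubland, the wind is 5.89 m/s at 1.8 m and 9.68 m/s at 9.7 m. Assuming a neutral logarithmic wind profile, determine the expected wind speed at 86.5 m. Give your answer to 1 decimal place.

14.6 m/s

Log law: V ∝ ln(z/z₀). From the pair, with r = V₁/V₂ = 0.60847,
ln z₀ = (ln z₁ − r·ln z₂)/(1 − r) = (0.5878 − 0.60847×2.2721)/0.39153 = -2.0298 → z₀ = 0.1314 m
V₃ = V₁ · ln(z₃/z₀)/ln(z₁/z₀) = 5.89 × 6.4900/2.6176 = 14.6033 m/s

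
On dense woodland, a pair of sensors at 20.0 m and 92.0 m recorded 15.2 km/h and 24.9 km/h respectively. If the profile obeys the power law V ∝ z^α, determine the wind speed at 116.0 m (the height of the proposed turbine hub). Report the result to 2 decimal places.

First find α: α = ln(V₂/V₁)/ln(z₂/z₁) = ln(24.9/15.2)/ln(92.0/20.0) = 0.49357/1.52606 = 0.3234
Extrapolate from 92.0 m to 116.0 m: V₃ = 24.9 × (116.0/92.0)^0.3234 = 24.9 × 1.0779 = 26.8386 km/h

26.84 km/h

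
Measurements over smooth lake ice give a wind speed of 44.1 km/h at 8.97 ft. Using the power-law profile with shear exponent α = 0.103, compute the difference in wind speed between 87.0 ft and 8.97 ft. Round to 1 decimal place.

11.6 km/h

Power law: V₂ = V₁ · (z₂/z₁)^α = 44.1 × (9.6990)^0.103 = 55.7277 km/h
ΔV = 55.7277 − 44.1 = 11.6277 km/h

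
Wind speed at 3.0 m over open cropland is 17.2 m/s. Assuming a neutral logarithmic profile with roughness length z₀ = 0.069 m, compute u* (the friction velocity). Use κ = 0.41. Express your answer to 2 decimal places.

Log law: V(z) = (u*/κ) · ln(z/z₀) ⇒ u* = κ · V / ln(z/z₀)
u* = 0.41 × 17.2 / ln(3.0/0.069) = 0.41 × 17.2 / 3.7723
   = 7.0520 / 3.7723 = 1.8694 m/s

u* ≈ 1.87 m/s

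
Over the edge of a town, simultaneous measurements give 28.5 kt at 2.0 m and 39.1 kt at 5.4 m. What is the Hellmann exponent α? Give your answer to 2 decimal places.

α ≈ 0.32

Power law: V₂/V₁ = (z₂/z₁)^α ⇒ α = ln(V₂/V₁) / ln(z₂/z₁)
α = ln(39.1/28.5) / ln(5.4/2.0) = ln(1.3719) / ln(2.7000)
  = 0.31622 / 0.99325 = 0.31837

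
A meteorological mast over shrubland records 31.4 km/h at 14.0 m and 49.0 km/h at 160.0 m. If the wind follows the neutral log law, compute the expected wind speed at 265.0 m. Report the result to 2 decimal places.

Log law: V ∝ ln(z/z₀). From the pair, with r = V₁/V₂ = 0.64082,
ln z₀ = (ln z₁ − r·ln z₂)/(1 − r) = (2.6391 − 0.64082×5.0752)/0.35918 = -1.7072 → z₀ = 0.1814 m
V₃ = V₁ · ln(z₃/z₀)/ln(z₁/z₀) = 31.4 × 7.2869/4.3463 = 52.6452 km/h

52.65 km/h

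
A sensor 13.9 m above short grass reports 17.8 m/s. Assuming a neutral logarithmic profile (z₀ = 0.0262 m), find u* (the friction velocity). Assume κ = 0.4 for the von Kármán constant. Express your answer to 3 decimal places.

Log law: V(z) = (u*/κ) · ln(z/z₀) ⇒ u* = κ · V / ln(z/z₀)
u* = 0.4 × 17.8 / ln(13.9/0.0262) = 0.4 × 17.8 / 6.2739
   = 7.1200 / 6.2739 = 1.1349 m/s

u* ≈ 1.135 m/s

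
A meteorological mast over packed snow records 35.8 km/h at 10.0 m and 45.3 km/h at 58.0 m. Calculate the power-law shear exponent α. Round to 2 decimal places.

α ≈ 0.13

Power law: V₂/V₁ = (z₂/z₁)^α ⇒ α = ln(V₂/V₁) / ln(z₂/z₁)
α = ln(45.3/35.8) / ln(58.0/10.0) = ln(1.2654) / ln(5.8000)
  = 0.23536 / 1.75786 = 0.13389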